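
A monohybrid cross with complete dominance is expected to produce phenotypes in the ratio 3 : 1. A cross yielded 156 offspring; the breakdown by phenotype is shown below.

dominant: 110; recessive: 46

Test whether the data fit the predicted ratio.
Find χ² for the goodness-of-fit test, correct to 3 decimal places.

Ratio total = 4. Expected counts: 156×3/4 = 117, 156×1/4 = 39.
dominant: (110 − 117)²/117 = 49/117 = 0.4188
recessive: (46 − 39)²/39 = 49/39 = 1.2564
Sum = 1.675

1.675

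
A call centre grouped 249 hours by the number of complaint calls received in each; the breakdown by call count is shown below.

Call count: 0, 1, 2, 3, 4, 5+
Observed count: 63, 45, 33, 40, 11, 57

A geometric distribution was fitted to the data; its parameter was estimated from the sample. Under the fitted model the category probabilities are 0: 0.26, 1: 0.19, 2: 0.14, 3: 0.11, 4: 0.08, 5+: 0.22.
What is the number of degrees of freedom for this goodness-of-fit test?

There are k = 6 categories and 1 parameter estimated from the data, so df = 6 − 1 − 1 = 4.

4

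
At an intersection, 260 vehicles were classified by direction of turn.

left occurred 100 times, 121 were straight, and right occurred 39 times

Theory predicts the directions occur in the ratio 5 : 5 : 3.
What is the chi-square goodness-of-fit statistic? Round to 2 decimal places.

Ratio total = 13. Expected counts: 260×5/13 = 100, 260×5/13 = 100, 260×3/13 = 60.
χ² = (100−100)²/100 + (121−100)²/100 + (39−60)²/60
   = 0.000 + 4.410 + 7.350
Sum = 11.76

11.76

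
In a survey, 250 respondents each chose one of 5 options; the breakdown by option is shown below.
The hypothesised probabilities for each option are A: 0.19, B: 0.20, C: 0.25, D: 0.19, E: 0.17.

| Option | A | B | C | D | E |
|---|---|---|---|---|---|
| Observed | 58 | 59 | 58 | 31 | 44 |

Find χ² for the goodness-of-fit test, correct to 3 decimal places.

Expected counts E_i = n·p_i: 250×0.19 = 47.5, 250×0.20 = 50, 250×0.25 = 62.5, 250×0.19 = 47.5, 250×0.17 = 42.5.
χ² = (58−47.5)²/47.5 + (59−50)²/50 + (58−62.5)²/62.5 + (31−47.5)²/47.5 + (44−42.5)²/42.5
   = 2.3211 + 1.6200 + 0.3240 + 5.7316 + 0.0529
Sum = 10.050

10.050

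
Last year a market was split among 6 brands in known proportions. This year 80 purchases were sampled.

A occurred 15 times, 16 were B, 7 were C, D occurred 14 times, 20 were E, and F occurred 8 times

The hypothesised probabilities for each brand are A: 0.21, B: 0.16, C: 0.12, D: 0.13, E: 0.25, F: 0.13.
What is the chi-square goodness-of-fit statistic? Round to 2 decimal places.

Expected counts E_i = n·p_i: 80×0.21 = 16.8, 80×0.16 = 12.8, 80×0.12 = 9.6, 80×0.13 = 10.4, 80×0.25 = 20, 80×0.13 = 10.4.
A: (15 − 16.8)²/16.8 = 3.24/16.8 = 0.193
B: (16 − 12.8)²/12.8 = 10.24/12.8 = 0.800
C: (7 − 9.6)²/9.6 = 6.76/9.6 = 0.704
D: (14 − 10.4)²/10.4 = 12.96/10.4 = 1.246
E: (20 − 20)²/20 = 0/20 = 0.000
F: (8 − 10.4)²/10.4 = 5.76/10.4 = 0.554
Sum = 3.50

3.50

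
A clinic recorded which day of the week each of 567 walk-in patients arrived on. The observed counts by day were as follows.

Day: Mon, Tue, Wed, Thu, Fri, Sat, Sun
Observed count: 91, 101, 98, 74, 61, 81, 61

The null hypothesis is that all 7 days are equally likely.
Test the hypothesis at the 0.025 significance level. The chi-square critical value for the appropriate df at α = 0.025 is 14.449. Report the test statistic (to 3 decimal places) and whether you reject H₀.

20.222; reject

Under H₀ each category has probability 1/7, so each expected count is 567/7 = 81.
χ² = (91−81)²/81 + (101−81)²/81 + (98−81)²/81 + (74−81)²/81 + (61−81)²/81 + (81−81)²/81 + (61−81)²/81
   = 1.2346 + 4.9383 + 3.5679 + 0.6049 + 4.9383 + 0.0000 + 4.9383
Sum = 20.222
df = 6. Since 20.222 > 14.449, we reject H₀.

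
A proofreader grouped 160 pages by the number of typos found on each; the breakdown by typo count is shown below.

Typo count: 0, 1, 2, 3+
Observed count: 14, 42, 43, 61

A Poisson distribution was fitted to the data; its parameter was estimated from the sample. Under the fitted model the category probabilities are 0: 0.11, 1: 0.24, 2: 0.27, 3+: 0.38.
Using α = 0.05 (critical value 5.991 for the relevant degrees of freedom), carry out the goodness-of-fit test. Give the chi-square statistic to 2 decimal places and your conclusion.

1.08; do not reject

Expected counts E_i = n·p_i: 160×0.11 = 17.6, 160×0.24 = 38.4, 160×0.27 = 43.2, 160×0.38 = 60.8.
χ² = (14−17.6)²/17.6 + (42−38.4)²/38.4 + (43−43.2)²/43.2 + (61−60.8)²/60.8
   = 0.736 + 0.338 + 0.001 + 0.001
Sum = 1.08
df = 2. Since 1.08 < 5.991, we do not reject H₀.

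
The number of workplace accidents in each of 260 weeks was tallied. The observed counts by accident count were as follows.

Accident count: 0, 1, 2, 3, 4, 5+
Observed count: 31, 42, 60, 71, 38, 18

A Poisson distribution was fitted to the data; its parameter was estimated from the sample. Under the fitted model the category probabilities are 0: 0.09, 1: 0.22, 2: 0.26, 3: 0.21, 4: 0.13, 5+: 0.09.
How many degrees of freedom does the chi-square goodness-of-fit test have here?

4

There are k = 6 categories and 1 parameter estimated from the data, so df = 6 − 1 − 1 = 4.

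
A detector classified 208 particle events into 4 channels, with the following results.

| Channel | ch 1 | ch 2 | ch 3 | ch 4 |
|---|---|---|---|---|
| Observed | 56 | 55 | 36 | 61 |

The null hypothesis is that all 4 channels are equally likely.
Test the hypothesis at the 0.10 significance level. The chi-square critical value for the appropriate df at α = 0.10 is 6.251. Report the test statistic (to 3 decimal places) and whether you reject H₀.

Expected count for each of the 4 categories: 208/4 = 52.
χ² = (56−52)²/52 + (55−52)²/52 + (36−52)²/52 + (61−52)²/52
   = 0.3077 + 0.1731 + 4.9231 + 1.5577
Sum = 6.962
df = 3. Since 6.962 > 6.251, we reject H₀.

6.962; reject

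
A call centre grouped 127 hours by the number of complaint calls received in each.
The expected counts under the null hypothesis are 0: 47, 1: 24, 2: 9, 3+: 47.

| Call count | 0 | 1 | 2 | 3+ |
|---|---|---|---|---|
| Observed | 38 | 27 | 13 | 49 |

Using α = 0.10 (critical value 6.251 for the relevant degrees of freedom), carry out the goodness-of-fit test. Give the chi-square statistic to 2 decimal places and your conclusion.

cat         O        E   (O−E)²/E
0          38       47      1.723
1          27       24      0.375
2          13        9      1.778
3+         49       47      0.085
Sum = 3.96
df = 3. Since 3.96 < 6.251, we do not reject H₀.

3.96; do not reject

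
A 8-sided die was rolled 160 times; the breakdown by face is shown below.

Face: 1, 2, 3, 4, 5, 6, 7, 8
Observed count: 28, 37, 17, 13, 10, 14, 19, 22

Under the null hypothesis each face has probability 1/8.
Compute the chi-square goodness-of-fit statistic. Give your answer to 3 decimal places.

Under H₀ each category has probability 1/8, so each expected count is 160/8 = 20.
1: (28 − 20)²/20 = 64/20 = 3.2000
2: (37 − 20)²/20 = 289/20 = 14.4500
3: (17 − 20)²/20 = 9/20 = 0.4500
4: (13 − 20)²/20 = 49/20 = 2.4500
5: (10 − 20)²/20 = 100/20 = 5.0000
6: (14 − 20)²/20 = 36/20 = 1.8000
7: (19 − 20)²/20 = 1/20 = 0.0500
8: (22 − 20)²/20 = 4/20 = 0.2000
Sum = 27.600

27.600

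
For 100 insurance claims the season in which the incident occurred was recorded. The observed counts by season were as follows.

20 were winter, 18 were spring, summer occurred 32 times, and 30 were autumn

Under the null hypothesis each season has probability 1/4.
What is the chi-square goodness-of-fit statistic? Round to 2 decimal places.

5.92

Under H₀ each category has probability 1/4, so each expected count is 100/4 = 25.
cat         O        E   (O−E)²/E
winter     20       25      1.000
spring     18       25      1.960
summer     32       25      1.960
autumn     30       25      1.000
Sum = 5.92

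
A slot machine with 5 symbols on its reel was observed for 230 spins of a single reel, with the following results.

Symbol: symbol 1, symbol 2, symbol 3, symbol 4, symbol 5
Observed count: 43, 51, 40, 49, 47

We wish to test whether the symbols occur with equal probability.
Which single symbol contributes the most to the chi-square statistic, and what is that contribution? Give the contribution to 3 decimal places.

symbol 3, 0.783

Under H₀ each category has probability 1/5, so each expected count is 230/5 = 46.
symbol 1: (43 − 46)²/46 = 9/46 = 0.1957
symbol 2: (51 − 46)²/46 = 25/46 = 0.5435
symbol 3: (40 − 46)²/46 = 36/46 = 0.7826
symbol 4: (49 − 46)²/46 = 9/46 = 0.1957
symbol 5: (47 − 46)²/46 = 1/46 = 0.0217
The largest term is for symbol 3: 0.783.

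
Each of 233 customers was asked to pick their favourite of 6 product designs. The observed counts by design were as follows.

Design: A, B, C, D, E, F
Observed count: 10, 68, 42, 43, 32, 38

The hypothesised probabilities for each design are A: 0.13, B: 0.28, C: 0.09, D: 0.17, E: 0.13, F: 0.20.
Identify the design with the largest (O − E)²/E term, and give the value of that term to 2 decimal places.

Expected counts E_i = n·p_i: 233×0.13 = 30.29, 233×0.28 = 65.24, 233×0.09 = 20.97, 233×0.17 = 39.61, 233×0.13 = 30.29, 233×0.20 = 46.6.
A: (10 − 30.29)²/30.29 = 411.6841/30.29 = 13.591
B: (68 − 65.24)²/65.24 = 7.6176/65.24 = 0.117
C: (42 − 20.97)²/20.97 = 442.2609/20.97 = 21.090
D: (43 − 39.61)²/39.61 = 11.4921/39.61 = 0.290
E: (32 − 30.29)²/30.29 = 2.9241/30.29 = 0.097
F: (38 − 46.6)²/46.6 = 73.96/46.6 = 1.587
The largest term is for C: 21.09.

C, 21.09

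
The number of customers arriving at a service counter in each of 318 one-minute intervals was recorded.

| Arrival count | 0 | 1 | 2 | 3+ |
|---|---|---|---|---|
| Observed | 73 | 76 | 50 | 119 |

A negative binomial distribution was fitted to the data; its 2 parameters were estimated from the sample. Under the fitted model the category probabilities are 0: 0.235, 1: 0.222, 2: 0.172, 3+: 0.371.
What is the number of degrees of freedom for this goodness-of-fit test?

There are k = 4 categories and 2 parameters estimated from the data, so df = 4 − 1 − 2 = 1.

1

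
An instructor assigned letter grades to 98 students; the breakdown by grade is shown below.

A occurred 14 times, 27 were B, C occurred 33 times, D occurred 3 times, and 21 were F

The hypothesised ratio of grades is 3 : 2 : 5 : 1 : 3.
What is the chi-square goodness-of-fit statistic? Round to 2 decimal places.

16.80

Ratio total = 14. Expected counts: 98×3/14 = 21, 98×2/14 = 14, 98×5/14 = 35, 98×1/14 = 7, 98×3/14 = 21.
χ² = (14−21)²/21 + (27−14)²/14 + (33−35)²/35 + (3−7)²/7 + (21−21)²/21
   = 2.333 + 12.071 + 0.114 + 2.286 + 0.000
Sum = 16.80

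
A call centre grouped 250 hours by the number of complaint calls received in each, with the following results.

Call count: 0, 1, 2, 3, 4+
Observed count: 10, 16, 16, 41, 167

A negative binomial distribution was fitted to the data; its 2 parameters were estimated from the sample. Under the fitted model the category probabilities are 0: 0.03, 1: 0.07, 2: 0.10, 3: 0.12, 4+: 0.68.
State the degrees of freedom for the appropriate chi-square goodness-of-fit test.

2

There are k = 5 categories and 2 parameters estimated from the data, so df = 5 − 1 − 2 = 2.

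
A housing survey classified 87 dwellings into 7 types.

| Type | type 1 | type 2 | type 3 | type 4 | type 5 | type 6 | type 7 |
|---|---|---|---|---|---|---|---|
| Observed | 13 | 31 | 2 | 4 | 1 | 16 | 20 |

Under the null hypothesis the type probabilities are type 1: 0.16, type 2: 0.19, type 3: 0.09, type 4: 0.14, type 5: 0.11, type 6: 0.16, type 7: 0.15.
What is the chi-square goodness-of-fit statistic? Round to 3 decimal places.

34.249

Expected counts E_i = n·p_i: 87×0.16 = 13.92, 87×0.19 = 16.53, 87×0.09 = 7.83, 87×0.14 = 12.18, 87×0.11 = 9.57, 87×0.16 = 13.92, 87×0.15 = 13.05.
χ² = (13−13.92)²/13.92 + (31−16.53)²/16.53 + (2−7.83)²/7.83 + (4−12.18)²/12.18 + (1−9.57)²/9.57 + (16−13.92)²/13.92 + (20−13.05)²/13.05
   = 0.0608 + 12.6667 + 4.3409 + 5.4936 + 7.6745 + 0.3108 + 3.7013
Sum = 34.249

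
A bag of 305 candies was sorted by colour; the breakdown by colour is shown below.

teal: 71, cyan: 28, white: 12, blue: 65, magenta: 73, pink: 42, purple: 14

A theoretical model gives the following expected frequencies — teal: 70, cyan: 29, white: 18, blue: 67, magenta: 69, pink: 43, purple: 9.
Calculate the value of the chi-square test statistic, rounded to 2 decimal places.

teal: (71 − 70)²/70 = 1/70 = 0.014
cyan: (28 − 29)²/29 = 1/29 = 0.034
white: (12 − 18)²/18 = 36/18 = 2.000
blue: (65 − 67)²/67 = 4/67 = 0.060
magenta: (73 − 69)²/69 = 16/69 = 0.232
pink: (42 − 43)²/43 = 1/43 = 0.023
purple: (14 − 9)²/9 = 25/9 = 2.778
Sum = 5.14

5.14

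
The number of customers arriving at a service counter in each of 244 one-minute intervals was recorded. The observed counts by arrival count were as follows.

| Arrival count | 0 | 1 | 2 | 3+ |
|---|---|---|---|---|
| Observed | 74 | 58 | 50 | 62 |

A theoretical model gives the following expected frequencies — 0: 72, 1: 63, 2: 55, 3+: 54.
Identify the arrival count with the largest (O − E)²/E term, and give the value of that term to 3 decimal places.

0: (74 − 72)²/72 = 4/72 = 0.0556
1: (58 − 63)²/63 = 25/63 = 0.3968
2: (50 − 55)²/55 = 25/55 = 0.4545
3+: (62 − 54)²/54 = 64/54 = 1.1852
The largest term is for 3+: 1.185.

3+, 1.185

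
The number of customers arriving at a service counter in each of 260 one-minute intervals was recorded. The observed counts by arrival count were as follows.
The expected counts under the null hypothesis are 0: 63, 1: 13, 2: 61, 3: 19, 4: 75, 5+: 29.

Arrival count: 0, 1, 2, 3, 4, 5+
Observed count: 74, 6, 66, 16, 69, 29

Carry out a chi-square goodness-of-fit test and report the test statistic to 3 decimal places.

7.053

χ² = (74−63)²/63 + (6−13)²/13 + (66−61)²/61 + (16−19)²/19 + (69−75)²/75 + (29−29)²/29
   = 1.9206 + 3.7692 + 0.4098 + 0.4737 + 0.4800 + 0.0000
Sum = 7.053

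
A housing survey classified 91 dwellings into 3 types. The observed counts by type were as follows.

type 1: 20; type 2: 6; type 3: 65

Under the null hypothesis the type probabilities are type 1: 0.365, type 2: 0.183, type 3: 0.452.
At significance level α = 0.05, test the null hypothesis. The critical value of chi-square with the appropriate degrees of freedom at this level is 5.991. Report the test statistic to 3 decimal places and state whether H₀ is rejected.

Expected counts E_i = n·p_i: 91×0.365 = 33.215, 91×0.183 = 16.653, 91×0.452 = 41.132.
χ² = (20−33.215)²/33.215 + (6−16.653)²/16.653 + (65−41.132)²/41.132
   = 5.2578 + 6.8148 + 13.8501
Sum = 25.923
df = 2. Since 25.923 > 5.991, we reject H₀.

25.923; reject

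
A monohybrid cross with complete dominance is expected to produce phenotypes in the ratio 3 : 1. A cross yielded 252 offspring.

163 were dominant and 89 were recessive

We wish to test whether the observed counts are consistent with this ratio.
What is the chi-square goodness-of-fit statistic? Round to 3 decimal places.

14.307

Ratio total = 4. Expected counts: 252×3/4 = 189, 252×1/4 = 63.
dominant: (163 − 189)²/189 = 676/189 = 3.5767
recessive: (89 − 63)²/63 = 676/63 = 10.7302
Sum = 14.307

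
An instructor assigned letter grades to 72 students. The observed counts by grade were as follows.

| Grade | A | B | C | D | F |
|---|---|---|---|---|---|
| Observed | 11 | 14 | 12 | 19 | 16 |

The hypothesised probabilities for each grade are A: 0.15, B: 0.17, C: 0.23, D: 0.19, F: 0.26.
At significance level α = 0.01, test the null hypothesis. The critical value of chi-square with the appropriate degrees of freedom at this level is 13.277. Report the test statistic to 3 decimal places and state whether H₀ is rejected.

Expected counts E_i = n·p_i: 72×0.15 = 10.8, 72×0.17 = 12.24, 72×0.23 = 16.56, 72×0.19 = 13.68, 72×0.26 = 18.72.
χ² = (11−10.8)²/10.8 + (14−12.24)²/12.24 + (12−16.56)²/16.56 + (19−13.68)²/13.68 + (16−18.72)²/18.72
   = 0.0037 + 0.2531 + 1.2557 + 2.0689 + 0.3952
Sum = 3.977
df = 4. Since 3.977 < 13.277, we do not reject H₀.

3.977; do not reject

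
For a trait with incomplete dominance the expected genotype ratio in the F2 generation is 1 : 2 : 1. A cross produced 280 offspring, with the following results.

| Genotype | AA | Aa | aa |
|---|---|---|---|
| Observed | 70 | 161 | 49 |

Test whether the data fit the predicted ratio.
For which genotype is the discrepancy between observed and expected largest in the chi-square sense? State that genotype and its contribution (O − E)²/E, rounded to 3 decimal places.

aa, 6.300

Ratio total = 4. Expected counts: 280×1/4 = 70, 280×2/4 = 140, 280×1/4 = 70.
AA: (70 − 70)²/70 = 0/70 = 0.0000
Aa: (161 − 140)²/140 = 441/140 = 3.1500
aa: (49 − 70)²/70 = 441/70 = 6.3000
The largest term is for aa: 6.300.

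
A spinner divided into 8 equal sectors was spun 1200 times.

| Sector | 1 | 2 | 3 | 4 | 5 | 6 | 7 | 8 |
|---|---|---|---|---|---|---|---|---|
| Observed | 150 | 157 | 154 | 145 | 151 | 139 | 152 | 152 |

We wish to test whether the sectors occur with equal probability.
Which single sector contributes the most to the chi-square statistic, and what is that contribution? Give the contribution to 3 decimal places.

Under H₀ each category has probability 1/8, so each expected count is 1200/8 = 150.
1: (150 − 150)²/150 = 0/150 = 0.0000
2: (157 − 150)²/150 = 49/150 = 0.3267
3: (154 − 150)²/150 = 16/150 = 0.1067
4: (145 − 150)²/150 = 25/150 = 0.1667
5: (151 − 150)²/150 = 1/150 = 0.0067
6: (139 − 150)²/150 = 121/150 = 0.8067
7: (152 − 150)²/150 = 4/150 = 0.0267
8: (152 − 150)²/150 = 4/150 = 0.0267
The largest term is for 6: 0.807.

6, 0.807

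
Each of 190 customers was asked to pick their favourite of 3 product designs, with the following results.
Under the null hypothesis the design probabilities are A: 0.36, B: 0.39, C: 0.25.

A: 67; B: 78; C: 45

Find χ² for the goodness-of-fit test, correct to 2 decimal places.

Expected counts E_i = n·p_i: 190×0.36 = 68.4, 190×0.39 = 74.1, 190×0.25 = 47.5.
χ² = (67−68.4)²/68.4 + (78−74.1)²/74.1 + (45−47.5)²/47.5
   = 0.029 + 0.205 + 0.132
Sum = 0.37

0.37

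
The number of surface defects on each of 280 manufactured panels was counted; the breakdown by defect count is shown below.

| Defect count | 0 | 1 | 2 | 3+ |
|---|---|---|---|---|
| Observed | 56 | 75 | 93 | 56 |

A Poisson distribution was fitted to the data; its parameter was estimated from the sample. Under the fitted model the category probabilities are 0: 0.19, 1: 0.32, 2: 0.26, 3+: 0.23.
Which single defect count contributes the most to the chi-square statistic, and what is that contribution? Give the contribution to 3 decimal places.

2, 5.605

Expected counts E_i = n·p_i: 280×0.19 = 53.2, 280×0.32 = 89.6, 280×0.26 = 72.8, 280×0.23 = 64.4.
cat         O        E   (O−E)²/E
0          56     53.2     0.1474
1          75     89.6     2.3790
2          93     72.8     5.6049
3+         56     64.4     1.0957
The largest term is for 2: 5.605.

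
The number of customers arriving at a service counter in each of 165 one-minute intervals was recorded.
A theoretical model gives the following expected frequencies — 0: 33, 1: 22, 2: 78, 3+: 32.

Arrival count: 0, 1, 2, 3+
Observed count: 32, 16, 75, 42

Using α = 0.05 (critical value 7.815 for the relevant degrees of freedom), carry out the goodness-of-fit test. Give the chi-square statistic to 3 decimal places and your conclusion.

4.907; do not reject

χ² = (32−33)²/33 + (16−22)²/22 + (75−78)²/78 + (42−32)²/32
   = 0.0303 + 1.6364 + 0.1154 + 3.1250
Sum = 4.907
df = 3. Since 4.907 < 7.815, we do not reject H₀.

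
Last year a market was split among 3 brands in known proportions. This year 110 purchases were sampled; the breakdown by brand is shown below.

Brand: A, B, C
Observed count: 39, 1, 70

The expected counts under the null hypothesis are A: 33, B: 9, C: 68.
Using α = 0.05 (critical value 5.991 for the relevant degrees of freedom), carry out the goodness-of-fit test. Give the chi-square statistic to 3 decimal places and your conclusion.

8.261; reject

A: (39 − 33)²/33 = 36/33 = 1.0909
B: (1 − 9)²/9 = 64/9 = 7.1111
C: (70 − 68)²/68 = 4/68 = 0.0588
Sum = 8.261
df = 2. Since 8.261 > 5.991, we reject H₀.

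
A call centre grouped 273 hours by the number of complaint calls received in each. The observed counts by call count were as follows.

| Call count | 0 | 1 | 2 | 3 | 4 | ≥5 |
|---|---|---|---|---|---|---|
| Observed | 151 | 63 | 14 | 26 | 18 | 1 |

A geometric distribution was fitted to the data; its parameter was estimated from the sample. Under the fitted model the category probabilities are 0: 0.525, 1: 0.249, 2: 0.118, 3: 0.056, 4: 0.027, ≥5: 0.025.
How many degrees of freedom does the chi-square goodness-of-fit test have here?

There are k = 6 categories and 1 parameter estimated from the data, so df = 6 − 1 − 1 = 4.

4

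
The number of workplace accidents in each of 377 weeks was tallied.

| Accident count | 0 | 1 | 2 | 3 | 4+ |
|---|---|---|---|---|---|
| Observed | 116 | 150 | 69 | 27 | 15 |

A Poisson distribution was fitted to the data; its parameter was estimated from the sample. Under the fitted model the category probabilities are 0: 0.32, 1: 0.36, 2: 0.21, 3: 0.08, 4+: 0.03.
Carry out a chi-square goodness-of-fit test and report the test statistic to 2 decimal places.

4.52

Expected counts E_i = n·p_i: 377×0.32 = 120.64, 377×0.36 = 135.72, 377×0.21 = 79.17, 377×0.08 = 30.16, 377×0.03 = 11.31.
χ² = (116−120.64)²/120.64 + (150−135.72)²/135.72 + (69−79.17)²/79.17 + (27−30.16)²/30.16 + (15−11.31)²/11.31
   = 0.178 + 1.502 + 1.306 + 0.331 + 1.204
Sum = 4.52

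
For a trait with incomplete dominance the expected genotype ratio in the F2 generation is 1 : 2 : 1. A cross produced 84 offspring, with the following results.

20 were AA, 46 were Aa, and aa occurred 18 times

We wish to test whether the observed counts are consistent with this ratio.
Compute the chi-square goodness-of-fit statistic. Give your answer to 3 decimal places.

0.857

Ratio total = 4. Expected counts: 84×1/4 = 21, 84×2/4 = 42, 84×1/4 = 21.
cat         O        E   (O−E)²/E
AA         20       21     0.0476
Aa         46       42     0.3810
aa         18       21     0.4286
Sum = 0.857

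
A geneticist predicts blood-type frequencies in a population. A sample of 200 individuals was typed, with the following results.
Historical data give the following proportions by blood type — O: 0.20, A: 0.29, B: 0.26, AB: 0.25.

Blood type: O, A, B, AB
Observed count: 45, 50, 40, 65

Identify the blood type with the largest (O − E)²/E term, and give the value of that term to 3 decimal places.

AB, 4.500

Expected counts E_i = n·p_i: 200×0.20 = 40, 200×0.29 = 58, 200×0.26 = 52, 200×0.25 = 50.
cat         O        E   (O−E)²/E
O          45       40     0.6250
A          50       58     1.1034
B          40       52     2.7692
AB         65       50     4.5000
The largest term is for AB: 4.500.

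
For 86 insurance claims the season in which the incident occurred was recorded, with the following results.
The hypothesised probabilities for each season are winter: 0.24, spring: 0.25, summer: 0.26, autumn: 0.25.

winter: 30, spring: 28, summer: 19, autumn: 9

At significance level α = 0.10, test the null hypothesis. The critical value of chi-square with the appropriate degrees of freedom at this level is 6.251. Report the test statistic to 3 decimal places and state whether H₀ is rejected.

Expected counts E_i = n·p_i: 86×0.24 = 20.64, 86×0.25 = 21.5, 86×0.26 = 22.36, 86×0.25 = 21.5.
cat         O        E   (O−E)²/E
winter     30    20.64     4.2447
spring     28     21.5     1.9651
summer     19    22.36     0.5049
autumn      9     21.5     7.2674
Sum = 13.982
df = 3. Since 13.982 > 6.251, we reject H₀.

13.982; reject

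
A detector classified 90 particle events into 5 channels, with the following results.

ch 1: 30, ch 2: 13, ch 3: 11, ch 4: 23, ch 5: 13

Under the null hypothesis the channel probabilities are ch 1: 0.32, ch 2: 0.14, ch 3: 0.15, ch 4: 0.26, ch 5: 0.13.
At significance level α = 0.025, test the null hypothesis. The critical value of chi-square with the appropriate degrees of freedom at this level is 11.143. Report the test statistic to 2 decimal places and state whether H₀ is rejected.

0.68; do not reject

Expected counts E_i = n·p_i: 90×0.32 = 28.8, 90×0.14 = 12.6, 90×0.15 = 13.5, 90×0.26 = 23.4, 90×0.13 = 11.7.
cat         O        E   (O−E)²/E
ch 1       30     28.8      0.050
ch 2       13     12.6      0.013
ch 3       11     13.5      0.463
ch 4       23     23.4      0.007
ch 5       13     11.7      0.144
Sum = 0.68
df = 4. Since 0.68 < 11.143, we do not reject H₀.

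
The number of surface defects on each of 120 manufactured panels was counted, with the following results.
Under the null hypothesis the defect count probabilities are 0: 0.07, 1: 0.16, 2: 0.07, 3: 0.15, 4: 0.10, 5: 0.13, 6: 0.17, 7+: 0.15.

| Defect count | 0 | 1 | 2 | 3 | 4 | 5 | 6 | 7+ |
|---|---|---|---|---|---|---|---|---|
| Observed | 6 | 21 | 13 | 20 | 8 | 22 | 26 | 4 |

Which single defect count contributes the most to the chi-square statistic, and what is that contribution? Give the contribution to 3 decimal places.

Expected counts E_i = n·p_i: 120×0.07 = 8.4, 120×0.16 = 19.2, 120×0.07 = 8.4, 120×0.15 = 18, 120×0.10 = 12, 120×0.13 = 15.6, 120×0.17 = 20.4, 120×0.15 = 18.
0: (6 − 8.4)²/8.4 = 5.76/8.4 = 0.6857
1: (21 − 19.2)²/19.2 = 3.24/19.2 = 0.1688
2: (13 − 8.4)²/8.4 = 21.16/8.4 = 2.5190
3: (20 − 18)²/18 = 4/18 = 0.2222
4: (8 − 12)²/12 = 16/12 = 1.3333
5: (22 − 15.6)²/15.6 = 40.96/15.6 = 2.6256
6: (26 − 20.4)²/20.4 = 31.36/20.4 = 1.5373
7+: (4 − 18)²/18 = 196/18 = 10.8889
The largest term is for 7+: 10.889.

7+, 10.889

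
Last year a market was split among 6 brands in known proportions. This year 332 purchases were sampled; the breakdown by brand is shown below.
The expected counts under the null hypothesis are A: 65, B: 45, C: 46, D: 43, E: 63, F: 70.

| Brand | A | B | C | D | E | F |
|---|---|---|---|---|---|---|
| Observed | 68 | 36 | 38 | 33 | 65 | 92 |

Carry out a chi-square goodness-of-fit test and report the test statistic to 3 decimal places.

cat         O        E   (O−E)²/E
A          68       65     0.1385
B          36       45     1.8000
C          38       46     1.3913
D          33       43     2.3256
E          65       63     0.0635
F          92       70     6.9143
Sum = 12.633

12.633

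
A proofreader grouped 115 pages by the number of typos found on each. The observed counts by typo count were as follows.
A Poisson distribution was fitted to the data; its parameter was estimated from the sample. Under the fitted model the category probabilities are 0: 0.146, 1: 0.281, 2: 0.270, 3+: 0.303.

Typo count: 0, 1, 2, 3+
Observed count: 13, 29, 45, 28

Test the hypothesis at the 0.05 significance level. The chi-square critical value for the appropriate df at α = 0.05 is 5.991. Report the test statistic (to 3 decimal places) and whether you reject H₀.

8.808; reject

Expected counts E_i = n·p_i: 115×0.146 = 16.79, 115×0.281 = 32.315, 115×0.270 = 31.05, 115×0.303 = 34.845.
cat         O        E   (O−E)²/E
0          13    16.79     0.8555
1          29   32.315     0.3401
2          45    31.05     6.2674
3+         28   34.845     1.3446
Sum = 8.808
df = 2. Since 8.808 > 5.991, we reject H₀.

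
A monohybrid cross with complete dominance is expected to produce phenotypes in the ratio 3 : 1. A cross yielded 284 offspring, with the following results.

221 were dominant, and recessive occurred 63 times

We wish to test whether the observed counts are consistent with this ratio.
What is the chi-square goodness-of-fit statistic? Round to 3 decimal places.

1.202

Ratio total = 4. Expected counts: 284×3/4 = 213, 284×1/4 = 71.
χ² = (221−213)²/213 + (63−71)²/71
   = 0.3005 + 0.9014
Sum = 1.202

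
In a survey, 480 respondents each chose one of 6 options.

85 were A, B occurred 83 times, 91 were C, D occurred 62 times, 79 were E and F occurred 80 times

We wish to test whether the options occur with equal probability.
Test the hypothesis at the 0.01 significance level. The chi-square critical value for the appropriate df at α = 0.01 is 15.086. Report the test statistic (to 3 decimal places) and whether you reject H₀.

6.000; do not reject

Expected count for each of the 6 categories: 480/6 = 80.
χ² = (85−80)²/80 + (83−80)²/80 + (91−80)²/80 + (62−80)²/80 + (79−80)²/80 + (80−80)²/80
   = 0.3125 + 0.1125 + 1.5125 + 4.0500 + 0.0125 + 0.0000
Sum = 6.000
df = 5. Since 6.000 < 15.086, we do not reject H₀.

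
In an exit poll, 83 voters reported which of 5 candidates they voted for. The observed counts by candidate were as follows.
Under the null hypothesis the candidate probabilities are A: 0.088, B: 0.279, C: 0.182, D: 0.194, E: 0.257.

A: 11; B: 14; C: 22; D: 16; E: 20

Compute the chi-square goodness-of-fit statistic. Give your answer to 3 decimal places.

8.721

Expected counts E_i = n·p_i: 83×0.088 = 7.304, 83×0.279 = 23.157, 83×0.182 = 15.106, 83×0.194 = 16.102, 83×0.257 = 21.331.
A: (11 − 7.304)²/7.304 = 13.660416/7.304 = 1.8703
B: (14 − 23.157)²/23.157 = 83.850649/23.157 = 3.6210
C: (22 − 15.106)²/15.106 = 47.527236/15.106 = 3.1462
D: (16 − 16.102)²/16.102 = 0.010404/16.102 = 0.0006
E: (20 − 21.331)²/21.331 = 1.771561/21.331 = 0.0831
Sum = 8.721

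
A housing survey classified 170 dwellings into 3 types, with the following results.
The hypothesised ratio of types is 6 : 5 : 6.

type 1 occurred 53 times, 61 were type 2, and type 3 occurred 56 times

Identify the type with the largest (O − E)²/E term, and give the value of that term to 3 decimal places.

type 2, 2.420

Ratio total = 17. Expected counts: 170×6/17 = 60, 170×5/17 = 50, 170×6/17 = 60.
type 1: (53 − 60)²/60 = 49/60 = 0.8167
type 2: (61 − 50)²/50 = 121/50 = 2.4200
type 3: (56 − 60)²/60 = 16/60 = 0.2667
The largest term is for type 2: 2.420.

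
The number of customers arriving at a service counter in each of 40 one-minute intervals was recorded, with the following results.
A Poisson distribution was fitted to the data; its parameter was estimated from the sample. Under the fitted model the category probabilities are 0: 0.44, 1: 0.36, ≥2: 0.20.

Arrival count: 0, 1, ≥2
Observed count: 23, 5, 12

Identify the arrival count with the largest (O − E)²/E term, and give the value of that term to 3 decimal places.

Expected counts E_i = n·p_i: 40×0.44 = 17.6, 40×0.36 = 14.4, 40×0.20 = 8.
χ² = (23−17.6)²/17.6 + (5−14.4)²/14.4 + (12−8)²/8
   = 1.6568 + 6.1361 + 2.0000
The largest term is for 1: 6.136.

1, 6.136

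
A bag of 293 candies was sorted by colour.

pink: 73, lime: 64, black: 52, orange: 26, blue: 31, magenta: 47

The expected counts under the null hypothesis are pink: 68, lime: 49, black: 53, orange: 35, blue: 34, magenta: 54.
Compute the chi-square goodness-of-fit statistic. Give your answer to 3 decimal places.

χ² = (73−68)²/68 + (64−49)²/49 + (52−53)²/53 + (26−35)²/35 + (31−34)²/34 + (47−54)²/54
   = 0.3676 + 4.5918 + 0.0189 + 2.3143 + 0.2647 + 0.9074
Sum = 8.465

8.465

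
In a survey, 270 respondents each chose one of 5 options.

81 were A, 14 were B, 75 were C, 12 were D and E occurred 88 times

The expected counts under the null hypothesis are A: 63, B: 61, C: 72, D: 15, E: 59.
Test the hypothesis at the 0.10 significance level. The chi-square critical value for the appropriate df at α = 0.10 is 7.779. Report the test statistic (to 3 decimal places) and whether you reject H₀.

56.335; reject

χ² = (81−63)²/63 + (14−61)²/61 + (75−72)²/72 + (12−15)²/15 + (88−59)²/59
   = 5.1429 + 36.2131 + 0.1250 + 0.6000 + 14.2542
Sum = 56.335
df = 4. Since 56.335 > 7.779, we reject H₀.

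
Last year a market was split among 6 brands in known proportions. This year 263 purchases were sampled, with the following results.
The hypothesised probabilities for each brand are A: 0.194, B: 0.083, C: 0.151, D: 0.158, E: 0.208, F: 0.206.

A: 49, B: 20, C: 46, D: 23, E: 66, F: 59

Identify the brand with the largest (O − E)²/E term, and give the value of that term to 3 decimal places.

D, 8.284

Expected counts E_i = n·p_i: 263×0.194 = 51.022, 263×0.083 = 21.829, 263×0.151 = 39.713, 263×0.158 = 41.554, 263×0.208 = 54.704, 263×0.206 = 54.178.
χ² = (49−51.022)²/51.022 + (20−21.829)²/21.829 + (46−39.713)²/39.713 + (23−41.554)²/41.554 + (66−54.704)²/54.704 + (59−54.178)²/54.178
   = 0.0801 + 0.1532 + 0.9953 + 8.2844 + 2.3325 + 0.4292
The largest term is for D: 8.284.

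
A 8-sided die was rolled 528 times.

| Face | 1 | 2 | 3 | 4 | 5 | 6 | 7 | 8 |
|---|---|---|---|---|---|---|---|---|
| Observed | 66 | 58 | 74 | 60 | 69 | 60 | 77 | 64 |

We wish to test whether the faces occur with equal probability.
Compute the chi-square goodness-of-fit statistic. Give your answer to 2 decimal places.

5.06

Under H₀ each category has probability 1/8, so each expected count is 528/8 = 66.
1: (66 − 66)²/66 = 0/66 = 0.000
2: (58 − 66)²/66 = 64/66 = 0.970
3: (74 − 66)²/66 = 64/66 = 0.970
4: (60 − 66)²/66 = 36/66 = 0.545
5: (69 − 66)²/66 = 9/66 = 0.136
6: (60 − 66)²/66 = 36/66 = 0.545
7: (77 − 66)²/66 = 121/66 = 1.833
8: (64 − 66)²/66 = 4/66 = 0.061
Sum = 5.06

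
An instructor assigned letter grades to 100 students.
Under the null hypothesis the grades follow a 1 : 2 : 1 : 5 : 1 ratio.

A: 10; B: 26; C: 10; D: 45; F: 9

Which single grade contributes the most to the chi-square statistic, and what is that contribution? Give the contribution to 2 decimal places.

B, 1.80

Ratio total = 10. Expected counts: 100×1/10 = 10, 100×2/10 = 20, 100×1/10 = 10, 100×5/10 = 50, 100×1/10 = 10.
χ² = (10−10)²/10 + (26−20)²/20 + (10−10)²/10 + (45−50)²/50 + (9−10)²/10
   = 0.000 + 1.800 + 0.000 + 0.500 + 0.100
The largest term is for B: 1.80.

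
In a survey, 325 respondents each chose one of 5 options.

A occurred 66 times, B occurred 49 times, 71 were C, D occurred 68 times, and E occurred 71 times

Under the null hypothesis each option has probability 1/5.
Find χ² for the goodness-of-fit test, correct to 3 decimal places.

Under H₀ each category has probability 1/5, so each expected count is 325/5 = 65.
χ² = (66−65)²/65 + (49−65)²/65 + (71−65)²/65 + (68−65)²/65 + (71−65)²/65
   = 0.0154 + 3.9385 + 0.5538 + 0.1385 + 0.5538
Sum = 5.200

5.200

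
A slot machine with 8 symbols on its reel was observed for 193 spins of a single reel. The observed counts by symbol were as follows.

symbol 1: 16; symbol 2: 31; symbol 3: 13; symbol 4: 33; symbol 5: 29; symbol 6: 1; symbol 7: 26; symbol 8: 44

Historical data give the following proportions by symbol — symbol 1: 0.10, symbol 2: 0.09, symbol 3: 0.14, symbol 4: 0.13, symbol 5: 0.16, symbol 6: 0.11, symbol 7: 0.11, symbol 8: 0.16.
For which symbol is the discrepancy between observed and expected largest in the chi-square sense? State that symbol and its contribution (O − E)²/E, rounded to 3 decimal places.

symbol 6, 19.277

Expected counts E_i = n·p_i: 193×0.10 = 19.3, 193×0.09 = 17.37, 193×0.14 = 27.02, 193×0.13 = 25.09, 193×0.16 = 30.88, 193×0.11 = 21.23, 193×0.11 = 21.23, 193×0.16 = 30.88.
cat           O        E   (O−E)²/E
symbol 1     16     19.3     0.5642
symbol 2     31    17.37    10.6953
symbol 3     13    27.02     7.2746
symbol 4     33    25.09     2.4937
symbol 5     29    30.88     0.1145
symbol 6      1    21.23    19.2771
symbol 7     26    21.23     1.0717
symbol 8     44    30.88     5.5743
The largest term is for symbol 6: 19.277.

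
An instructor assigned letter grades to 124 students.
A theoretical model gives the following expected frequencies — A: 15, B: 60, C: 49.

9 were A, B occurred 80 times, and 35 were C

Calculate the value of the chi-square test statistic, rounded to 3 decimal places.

χ² = (9−15)²/15 + (80−60)²/60 + (35−49)²/49
   = 2.4000 + 6.6667 + 4.0000
Sum = 13.067

13.067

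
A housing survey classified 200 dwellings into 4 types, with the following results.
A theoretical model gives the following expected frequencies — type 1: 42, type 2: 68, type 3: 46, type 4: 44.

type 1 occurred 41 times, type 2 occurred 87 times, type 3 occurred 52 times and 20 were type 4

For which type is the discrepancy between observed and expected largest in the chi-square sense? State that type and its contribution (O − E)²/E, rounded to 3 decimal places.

type 1: (41 − 42)²/42 = 1/42 = 0.0238
type 2: (87 − 68)²/68 = 361/68 = 5.3088
type 3: (52 − 46)²/46 = 36/46 = 0.7826
type 4: (20 − 44)²/44 = 576/44 = 13.0909
The largest term is for type 4: 13.091.

type 4, 13.091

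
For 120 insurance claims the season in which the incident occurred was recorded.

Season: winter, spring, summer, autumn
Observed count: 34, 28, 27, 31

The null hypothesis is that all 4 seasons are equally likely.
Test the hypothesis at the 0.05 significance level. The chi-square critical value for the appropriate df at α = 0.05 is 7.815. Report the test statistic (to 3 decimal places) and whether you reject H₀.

Under H₀ each category has probability 1/4, so each expected count is 120/4 = 30.
winter: (34 − 30)²/30 = 16/30 = 0.5333
spring: (28 − 30)²/30 = 4/30 = 0.1333
summer: (27 − 30)²/30 = 9/30 = 0.3000
autumn: (31 − 30)²/30 = 1/30 = 0.0333
Sum = 1.000
df = 3. Since 1.000 < 7.815, we do not reject H₀.

1.000; do not reject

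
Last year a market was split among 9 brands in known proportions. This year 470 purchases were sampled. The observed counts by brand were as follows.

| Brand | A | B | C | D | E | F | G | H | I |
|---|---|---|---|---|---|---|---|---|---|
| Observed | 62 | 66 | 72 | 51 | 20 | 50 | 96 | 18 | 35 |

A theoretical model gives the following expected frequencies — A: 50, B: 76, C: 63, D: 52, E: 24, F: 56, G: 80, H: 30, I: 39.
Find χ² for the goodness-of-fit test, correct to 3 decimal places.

15.221

cat         O        E   (O−E)²/E
A          62       50     2.8800
B          66       76     1.3158
C          72       63     1.2857
D          51       52     0.0192
E          20       24     0.6667
F          50       56     0.6429
G          96       80     3.2000
H          18       30     4.8000
I          35       39     0.4103
Sum = 15.221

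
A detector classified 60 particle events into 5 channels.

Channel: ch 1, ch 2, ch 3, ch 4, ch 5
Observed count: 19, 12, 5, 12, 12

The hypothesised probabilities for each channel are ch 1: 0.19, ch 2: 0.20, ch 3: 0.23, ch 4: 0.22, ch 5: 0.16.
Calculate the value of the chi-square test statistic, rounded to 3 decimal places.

11.387

Expected counts E_i = n·p_i: 60×0.19 = 11.4, 60×0.20 = 12, 60×0.23 = 13.8, 60×0.22 = 13.2, 60×0.16 = 9.6.
ch 1: (19 − 11.4)²/11.4 = 57.76/11.4 = 5.0667
ch 2: (12 − 12)²/12 = 0/12 = 0.0000
ch 3: (5 − 13.8)²/13.8 = 77.44/13.8 = 5.6116
ch 4: (12 − 13.2)²/13.2 = 1.44/13.2 = 0.1091
ch 5: (12 − 9.6)²/9.6 = 5.76/9.6 = 0.6000
Sum = 11.387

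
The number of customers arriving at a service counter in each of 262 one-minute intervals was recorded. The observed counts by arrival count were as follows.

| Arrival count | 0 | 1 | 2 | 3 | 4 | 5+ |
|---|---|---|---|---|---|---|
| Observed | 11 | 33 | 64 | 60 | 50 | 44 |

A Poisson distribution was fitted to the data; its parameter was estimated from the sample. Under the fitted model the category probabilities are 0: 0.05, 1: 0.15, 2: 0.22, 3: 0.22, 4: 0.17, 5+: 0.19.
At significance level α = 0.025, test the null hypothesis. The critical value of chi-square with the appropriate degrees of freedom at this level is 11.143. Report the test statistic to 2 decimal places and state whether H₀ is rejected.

3.49; do not reject

Expected counts E_i = n·p_i: 262×0.05 = 13.1, 262×0.15 = 39.3, 262×0.22 = 57.64, 262×0.22 = 57.64, 262×0.17 = 44.54, 262×0.19 = 49.78.
0: (11 − 13.1)²/13.1 = 4.41/13.1 = 0.337
1: (33 − 39.3)²/39.3 = 39.69/39.3 = 1.010
2: (64 − 57.64)²/57.64 = 40.4496/57.64 = 0.702
3: (60 − 57.64)²/57.64 = 5.5696/57.64 = 0.097
4: (50 − 44.54)²/44.54 = 29.8116/44.54 = 0.669
5+: (44 − 49.78)²/49.78 = 33.4084/49.78 = 0.671
Sum = 3.49
df = 4. Since 3.49 < 11.143, we do not reject H₀.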